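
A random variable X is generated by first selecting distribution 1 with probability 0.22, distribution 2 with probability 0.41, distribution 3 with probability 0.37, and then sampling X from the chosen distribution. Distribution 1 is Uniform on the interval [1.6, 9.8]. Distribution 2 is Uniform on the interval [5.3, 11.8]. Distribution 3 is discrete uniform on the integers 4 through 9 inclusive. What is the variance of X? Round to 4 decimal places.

5.1777

Per component, 1: μ=5.7, E[X²]=38.0933; 2: μ=8.55, E[X²]=76.6233; 3: μ=6.5, E[X²]=45.1667.
E[X] = 0.22·5.7 + 0.41·8.55 + 0.37·6.5 = 7.1645.
E[X²] = 0.22·38.0933 + 0.41·76.6233 + 0.37·45.1667 = 56.5078.
Var(X) = E[X²] − (E[X])² = 56.5078 − 51.3301 = 5.17771.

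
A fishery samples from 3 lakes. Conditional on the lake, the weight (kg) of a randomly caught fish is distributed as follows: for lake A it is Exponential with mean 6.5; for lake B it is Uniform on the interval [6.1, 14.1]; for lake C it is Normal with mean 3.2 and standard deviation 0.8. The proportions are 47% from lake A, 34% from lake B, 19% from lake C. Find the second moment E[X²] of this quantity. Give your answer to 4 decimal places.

For each component E[X²] = Var + (mean)², giving A: 84.5; B: 107.343; C: 10.88.
Overall E[X²] = 0.47·84.5 + 0.34·107.343 + 0.19·10.88 = 78.2789.

78.2789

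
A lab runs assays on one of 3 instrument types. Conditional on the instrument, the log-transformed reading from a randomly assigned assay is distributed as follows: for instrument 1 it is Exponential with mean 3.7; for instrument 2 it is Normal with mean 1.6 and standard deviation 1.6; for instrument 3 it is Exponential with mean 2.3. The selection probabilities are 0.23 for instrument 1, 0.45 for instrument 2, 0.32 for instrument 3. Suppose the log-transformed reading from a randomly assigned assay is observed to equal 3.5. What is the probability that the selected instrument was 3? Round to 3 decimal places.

0.276

Likelihoods f(3.5 | ·): 1: 0.104949; 2: 0.123191; 3: 0.0949269.
Posterior ∝ prior × likelihood. Numerator for 3: 0.32·0.0949269 = 0.0303766.
Normalizing constant: 0.23·0.104949 + 0.45·0.123191 + 0.32·0.0949269 = 0.109951.
P(3 | observation) = 0.0303766 / 0.109951 = 0.276274.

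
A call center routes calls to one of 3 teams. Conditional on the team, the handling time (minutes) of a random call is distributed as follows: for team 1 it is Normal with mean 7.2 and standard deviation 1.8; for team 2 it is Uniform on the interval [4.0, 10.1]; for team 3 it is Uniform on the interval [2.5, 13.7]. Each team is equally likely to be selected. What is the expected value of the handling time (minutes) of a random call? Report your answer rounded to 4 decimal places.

Component means — 1: 7.2; 2: 7.05; 3: 8.1.
E[X] = 0.333333·7.2 + 0.333333·7.05 + 0.333333·8.1 = 7.45.

7.4500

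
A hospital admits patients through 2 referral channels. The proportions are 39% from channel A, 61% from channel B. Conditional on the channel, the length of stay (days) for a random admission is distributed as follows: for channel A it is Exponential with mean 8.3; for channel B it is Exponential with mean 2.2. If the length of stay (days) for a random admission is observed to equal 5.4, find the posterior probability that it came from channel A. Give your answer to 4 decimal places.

Likelihoods f(5.4 | ·): A: 0.0628592; B: 0.0390465.
Posterior ∝ prior × likelihood. Numerator for A: 0.39·0.0628592 = 0.0245151.
Normalizing constant: 0.39·0.0628592 + 0.61·0.0390465 = 0.0483334.
P(A | observation) = 0.0245151 / 0.0483334 = 0.507208.

0.5072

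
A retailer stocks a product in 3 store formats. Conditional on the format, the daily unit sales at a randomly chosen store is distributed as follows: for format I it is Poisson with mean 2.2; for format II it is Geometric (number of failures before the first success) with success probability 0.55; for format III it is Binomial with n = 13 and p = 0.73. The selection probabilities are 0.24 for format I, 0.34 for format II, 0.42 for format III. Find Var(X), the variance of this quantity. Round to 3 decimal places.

Per component, I: μ=2.2, E[X²]=7.04; II: μ=0.818182, E[X²]=2.15702; III: μ=9.49, E[X²]=92.6224.
E[X] = 0.24·2.2 + 0.34·0.818182 + 0.42·9.49 = 4.79198.
E[X²] = 0.24·7.04 + 0.34·2.15702 + 0.42·92.6224 = 41.3244.
Var(X) = E[X²] − (E[X])² = 41.3244 − 22.9631 = 18.3613.

18.361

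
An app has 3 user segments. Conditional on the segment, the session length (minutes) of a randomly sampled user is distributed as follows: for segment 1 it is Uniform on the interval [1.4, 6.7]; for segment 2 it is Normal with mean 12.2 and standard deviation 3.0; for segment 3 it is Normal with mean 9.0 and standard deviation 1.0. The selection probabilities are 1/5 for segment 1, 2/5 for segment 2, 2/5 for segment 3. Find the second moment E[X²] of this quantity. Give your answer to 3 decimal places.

99.685

For each component E[X²] = Var + (mean)², giving 1: 18.7433; 2: 157.84; 3: 82.
Overall E[X²] = 0.2·18.7433 + 0.4·157.84 + 0.4·82 = 99.6847.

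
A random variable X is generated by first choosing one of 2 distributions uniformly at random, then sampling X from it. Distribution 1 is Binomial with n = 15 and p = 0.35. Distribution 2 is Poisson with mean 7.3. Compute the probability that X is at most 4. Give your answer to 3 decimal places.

Conditional on each component, P(X ≤ 4): 1: 0.351943; 2: 0.14734.
By total probability, P(X ≤ 4) = 0.5·0.351943 + 0.5·0.14734 = 0.249642.

0.250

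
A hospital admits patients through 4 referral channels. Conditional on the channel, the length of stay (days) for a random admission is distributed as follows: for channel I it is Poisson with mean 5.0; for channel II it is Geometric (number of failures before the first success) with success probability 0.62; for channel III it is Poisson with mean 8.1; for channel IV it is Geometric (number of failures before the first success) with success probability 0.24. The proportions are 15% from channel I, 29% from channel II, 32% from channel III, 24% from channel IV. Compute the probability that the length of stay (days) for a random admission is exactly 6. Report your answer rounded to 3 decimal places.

0.072

Conditional on each channel, P(X = 6): I: 0.146223; II: 0.00186678; III: 0.119067; IV: 0.046248.
By total probability, P(X = 6) = 0.15·0.146223 + 0.29·0.00186678 + 0.32·0.119067 + 0.24·0.046248 = 0.0716758.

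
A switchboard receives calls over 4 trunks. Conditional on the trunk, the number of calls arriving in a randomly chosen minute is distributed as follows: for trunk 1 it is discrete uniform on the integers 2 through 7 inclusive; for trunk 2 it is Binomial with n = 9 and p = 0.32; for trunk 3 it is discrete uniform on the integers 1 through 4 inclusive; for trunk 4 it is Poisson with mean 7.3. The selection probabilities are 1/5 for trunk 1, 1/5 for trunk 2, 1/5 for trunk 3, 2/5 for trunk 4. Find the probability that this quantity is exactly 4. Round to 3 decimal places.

Conditional on each trunk, P(X = 4): 1: 0.166667; 2: 0.192095; 3: 0.25; 4: 0.0799338.
By total probability, P(X = 4) = 0.2·0.166667 + 0.2·0.192095 + 0.2·0.25 + 0.4·0.0799338 = 0.153726.

0.154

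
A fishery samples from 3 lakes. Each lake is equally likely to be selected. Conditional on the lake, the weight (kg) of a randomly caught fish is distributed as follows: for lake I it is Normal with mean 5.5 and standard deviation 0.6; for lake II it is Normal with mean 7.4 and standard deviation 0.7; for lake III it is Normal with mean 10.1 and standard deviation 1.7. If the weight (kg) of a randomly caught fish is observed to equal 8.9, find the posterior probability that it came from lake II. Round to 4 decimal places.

0.2388

Likelihoods f(8.9 | ·): I: 7.07815e-08; II: 0.057373; III: 0.182921.
Posterior ∝ prior × likelihood. Numerator for II: 0.333333·0.057373 = 0.0191243.
Normalizing constant: 0.333333·7.07815e-08 + 0.333333·0.057373 + 0.333333·0.182921 = 0.080098.
P(II | observation) = 0.0191243 / 0.080098 = 0.238762.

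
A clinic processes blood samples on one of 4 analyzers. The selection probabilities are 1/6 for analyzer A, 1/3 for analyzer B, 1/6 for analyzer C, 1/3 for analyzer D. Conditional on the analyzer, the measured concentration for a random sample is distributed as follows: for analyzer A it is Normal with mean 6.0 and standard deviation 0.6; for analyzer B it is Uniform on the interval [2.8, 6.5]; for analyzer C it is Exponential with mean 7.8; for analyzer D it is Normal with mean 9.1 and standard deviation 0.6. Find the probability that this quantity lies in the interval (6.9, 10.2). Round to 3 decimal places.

Conditional on each analyzer, P(6.9 < X < 10.2): A: 0.0668072; B: 0; C: 0.14243; D: 0.966501.
By total probability, P(6.9 < X < 10.2) = 0.166667·0.0668072 + 0.333333·0 + 0.166667·0.14243 + 0.333333·0.966501 = 0.35704.

0.357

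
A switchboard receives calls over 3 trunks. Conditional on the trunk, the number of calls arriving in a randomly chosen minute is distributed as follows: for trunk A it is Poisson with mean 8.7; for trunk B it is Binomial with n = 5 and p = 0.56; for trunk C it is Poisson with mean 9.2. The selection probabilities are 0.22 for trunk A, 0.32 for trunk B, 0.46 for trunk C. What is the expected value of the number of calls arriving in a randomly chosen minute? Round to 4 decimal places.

7.0420

Component means — A: 8.7; B: 2.8; C: 9.2.
E[X] = 0.22·8.7 + 0.32·2.8 + 0.46·9.2 = 7.042.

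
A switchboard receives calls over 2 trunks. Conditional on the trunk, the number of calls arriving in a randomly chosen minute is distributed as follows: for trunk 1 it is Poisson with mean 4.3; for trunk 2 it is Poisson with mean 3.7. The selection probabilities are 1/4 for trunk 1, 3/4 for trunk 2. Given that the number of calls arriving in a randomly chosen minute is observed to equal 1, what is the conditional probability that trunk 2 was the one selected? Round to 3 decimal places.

Likelihoods P(X=1 | ·): 1: 0.0583448; 2: 0.091477.
Posterior ∝ prior × likelihood. Numerator for 2: 0.75·0.091477 = 0.0686078.
Normalizing constant: 0.25·0.0583448 + 0.75·0.091477 = 0.083194.
P(2 | observation) = 0.0686078 / 0.083194 = 0.824672.

0.825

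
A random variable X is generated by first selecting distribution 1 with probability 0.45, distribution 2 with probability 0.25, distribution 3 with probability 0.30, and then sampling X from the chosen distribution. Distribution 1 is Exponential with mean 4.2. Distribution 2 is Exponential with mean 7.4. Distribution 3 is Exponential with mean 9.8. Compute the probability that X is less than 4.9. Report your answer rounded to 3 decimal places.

0.549

Conditional on each component, P(X < 4.9): 1: 0.688597; 2: 0.484265; 3: 0.393469.
By total probability, P(X < 4.9) = 0.45·0.688597 + 0.25·0.484265 + 0.3·0.393469 = 0.548976.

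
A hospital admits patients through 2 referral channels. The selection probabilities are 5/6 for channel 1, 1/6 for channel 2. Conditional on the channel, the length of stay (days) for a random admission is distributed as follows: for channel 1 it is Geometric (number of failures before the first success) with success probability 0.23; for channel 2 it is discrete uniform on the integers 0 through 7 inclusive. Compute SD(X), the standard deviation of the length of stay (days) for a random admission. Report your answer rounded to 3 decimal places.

3.607

Per component, 1: μ=3.34783, E[X²]=25.7637; 2: μ=3.5, E[X²]=17.5.
E[X] = 0.833333·3.34783 + 0.166667·3.5 = 3.37319.
E[X²] = 0.833333·25.7637 + 0.166667·17.5 = 24.3864.
Var(X) = E[X²] − (E[X])² = 24.3864 − 11.3784 = 13.008.
SD(X) = √13.008 = 3.60666.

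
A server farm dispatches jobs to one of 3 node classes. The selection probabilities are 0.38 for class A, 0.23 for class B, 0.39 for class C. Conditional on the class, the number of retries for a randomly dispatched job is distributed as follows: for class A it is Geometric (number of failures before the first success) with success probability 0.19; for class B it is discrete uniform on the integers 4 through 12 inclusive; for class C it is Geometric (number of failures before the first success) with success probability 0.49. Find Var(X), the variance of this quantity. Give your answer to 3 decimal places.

Per component, A: μ=4.26316, E[X²]=40.6122; B: μ=8, E[X²]=70.6667; C: μ=1.04082, E[X²]=3.20741.
E[X] = 0.38·4.26316 + 0.23·8 + 0.39·1.04082 = 3.86592.
E[X²] = 0.38·40.6122 + 0.23·70.6667 + 0.39·3.20741 = 32.9369.
Var(X) = E[X²] − (E[X])² = 32.9369 − 14.9453 = 17.9915.

17.992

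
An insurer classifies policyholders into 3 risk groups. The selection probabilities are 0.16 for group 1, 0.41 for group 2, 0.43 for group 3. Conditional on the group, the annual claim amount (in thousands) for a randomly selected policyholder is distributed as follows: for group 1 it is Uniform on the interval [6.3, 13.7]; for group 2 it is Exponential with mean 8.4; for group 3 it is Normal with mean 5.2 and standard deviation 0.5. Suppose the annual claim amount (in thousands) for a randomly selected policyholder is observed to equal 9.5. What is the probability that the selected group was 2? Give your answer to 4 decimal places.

Likelihoods f(9.5 | ·): 1: 0.135135; 2: 0.0384197; 3: 6.94593e-17.
Posterior ∝ prior × likelihood. Numerator for 2: 0.41·0.0384197 = 0.0157521.
Normalizing constant: 0.16·0.135135 + 0.41·0.0384197 + 0.43·6.94593e-17 = 0.0373737.
P(2 | observation) = 0.0157521 / 0.0373737 = 0.421475.

0.4215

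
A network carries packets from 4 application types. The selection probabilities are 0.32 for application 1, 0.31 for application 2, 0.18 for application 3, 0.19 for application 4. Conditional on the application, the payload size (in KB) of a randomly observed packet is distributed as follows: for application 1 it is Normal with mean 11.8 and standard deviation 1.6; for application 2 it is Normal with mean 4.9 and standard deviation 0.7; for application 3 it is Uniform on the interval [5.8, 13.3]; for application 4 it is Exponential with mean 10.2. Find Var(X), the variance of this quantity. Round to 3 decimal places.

Per component, 1: μ=11.8, E[X²]=141.8; 2: μ=4.9, E[X²]=24.5; 3: μ=9.55, E[X²]=95.89; 4: μ=10.2, E[X²]=208.08.
E[X] = 0.32·11.8 + 0.31·4.9 + 0.18·9.55 + 0.19·10.2 = 8.952.
E[X²] = 0.32·141.8 + 0.31·24.5 + 0.18·95.89 + 0.19·208.08 = 109.766.
Var(X) = E[X²] − (E[X])² = 109.766 − 80.1383 = 29.6281.

29.628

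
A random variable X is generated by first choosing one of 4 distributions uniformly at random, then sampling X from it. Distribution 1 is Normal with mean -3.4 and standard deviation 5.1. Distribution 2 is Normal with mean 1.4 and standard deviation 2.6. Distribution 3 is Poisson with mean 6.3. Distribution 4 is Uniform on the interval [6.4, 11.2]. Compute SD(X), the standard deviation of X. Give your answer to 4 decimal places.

5.6731

Per component, 1: μ=-3.4, E[X²]=37.57; 2: μ=1.4, E[X²]=8.72; 3: μ=6.3, E[X²]=45.99; 4: μ=8.8, E[X²]=79.36.
E[X] = 0.25·-3.4 + 0.25·1.4 + 0.25·6.3 + 0.25·8.8 = 3.275.
E[X²] = 0.25·37.57 + 0.25·8.72 + 0.25·45.99 + 0.25·79.36 = 42.91.
Var(X) = E[X²] − (E[X])² = 42.91 − 10.7256 = 32.1844.
SD(X) = √32.1844 = 5.67313.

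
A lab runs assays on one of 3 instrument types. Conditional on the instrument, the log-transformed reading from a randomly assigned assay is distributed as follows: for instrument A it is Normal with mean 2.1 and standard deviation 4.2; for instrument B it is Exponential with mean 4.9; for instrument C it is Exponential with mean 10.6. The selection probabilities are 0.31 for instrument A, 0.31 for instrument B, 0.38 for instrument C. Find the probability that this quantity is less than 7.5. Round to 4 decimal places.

0.7149

Conditional on each instrument, P(X < 7.5): A: 0.900729; B: 0.783597; C: 0.507148.
By total probability, P(X < 7.5) = 0.31·0.900729 + 0.31·0.783597 + 0.38·0.507148 = 0.714857.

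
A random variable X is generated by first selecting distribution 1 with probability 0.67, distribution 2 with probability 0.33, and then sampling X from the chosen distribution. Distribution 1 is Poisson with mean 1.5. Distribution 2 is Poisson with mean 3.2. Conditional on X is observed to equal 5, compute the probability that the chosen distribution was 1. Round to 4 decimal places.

0.2010

Likelihoods P(X=5 | ·): 1: 0.01412; 2: 0.113979.
Posterior ∝ prior × likelihood. Numerator for 1: 0.67·0.01412 = 0.00946037.
Normalizing constant: 0.67·0.01412 + 0.33·0.113979 = 0.0470736.
P(1 | observation) = 0.00946037 / 0.0470736 = 0.20097.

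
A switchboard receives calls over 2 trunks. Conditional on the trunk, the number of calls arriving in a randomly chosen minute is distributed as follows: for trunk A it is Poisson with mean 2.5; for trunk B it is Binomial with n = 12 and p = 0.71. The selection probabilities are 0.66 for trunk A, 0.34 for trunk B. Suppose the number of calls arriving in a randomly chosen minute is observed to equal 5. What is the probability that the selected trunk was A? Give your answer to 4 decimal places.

0.8403

Likelihoods P(X=5 | ·): A: 0.0668009; B: 0.0246492.
Posterior ∝ prior × likelihood. Numerator for A: 0.66·0.0668009 = 0.0440886.
Normalizing constant: 0.66·0.0668009 + 0.34·0.0246492 = 0.0524694.
P(A | observation) = 0.0440886 / 0.0524694 = 0.840274.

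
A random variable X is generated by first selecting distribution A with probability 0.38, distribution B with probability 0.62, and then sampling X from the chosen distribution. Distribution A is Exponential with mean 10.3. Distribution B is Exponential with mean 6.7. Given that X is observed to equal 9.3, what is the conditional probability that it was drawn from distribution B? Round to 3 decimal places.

Likelihoods f(9.3 | ·): A: 0.039358; B: 0.0372476.
Posterior ∝ prior × likelihood. Numerator for B: 0.62·0.0372476 = 0.0230935.
Normalizing constant: 0.38·0.039358 + 0.62·0.0372476 = 0.0380496.
P(B | observation) = 0.0230935 / 0.0380496 = 0.606933.

0.607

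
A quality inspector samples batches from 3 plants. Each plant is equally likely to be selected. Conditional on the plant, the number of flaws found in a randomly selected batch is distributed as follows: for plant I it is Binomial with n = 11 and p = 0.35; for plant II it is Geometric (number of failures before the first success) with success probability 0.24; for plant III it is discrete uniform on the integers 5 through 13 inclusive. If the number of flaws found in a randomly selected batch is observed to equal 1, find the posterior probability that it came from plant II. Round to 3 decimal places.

0.779

Likelihoods P(X=1 | ·): I: 0.0518316; II: 0.1824; III: 0.
Posterior ∝ prior × likelihood. Numerator for II: 0.333333·0.1824 = 0.0608.
Normalizing constant: 0.333333·0.0518316 + 0.333333·0.1824 + 0.333333·0 = 0.0780772.
P(II | observation) = 0.0608 / 0.0780772 = 0.778717.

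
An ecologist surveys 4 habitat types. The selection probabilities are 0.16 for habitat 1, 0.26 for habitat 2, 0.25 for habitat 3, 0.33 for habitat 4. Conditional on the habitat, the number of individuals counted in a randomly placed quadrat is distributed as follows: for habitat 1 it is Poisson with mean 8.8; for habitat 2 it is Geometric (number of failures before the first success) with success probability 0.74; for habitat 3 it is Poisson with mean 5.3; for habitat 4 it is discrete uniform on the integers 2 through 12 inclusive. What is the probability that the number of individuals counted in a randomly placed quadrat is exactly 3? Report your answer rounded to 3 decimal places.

Conditional on each habitat, P(X = 3): 1: 0.0171201; 2: 0.0130062; 3: 0.123856; 4: 0.0909091.
By total probability, P(X = 3) = 0.16·0.0171201 + 0.26·0.0130062 + 0.25·0.123856 + 0.33·0.0909091 = 0.0670847.

0.067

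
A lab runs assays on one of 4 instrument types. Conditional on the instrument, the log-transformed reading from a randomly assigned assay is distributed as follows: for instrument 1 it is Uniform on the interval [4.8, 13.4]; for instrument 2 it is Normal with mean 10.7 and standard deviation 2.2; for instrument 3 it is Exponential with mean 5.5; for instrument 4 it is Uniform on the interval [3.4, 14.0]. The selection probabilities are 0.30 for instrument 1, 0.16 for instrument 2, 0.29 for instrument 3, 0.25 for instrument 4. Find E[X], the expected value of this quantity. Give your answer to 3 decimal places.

8.212

Component means — 1: 9.1; 2: 10.7; 3: 5.5; 4: 8.7.
E[X] = 0.3·9.1 + 0.16·10.7 + 0.29·5.5 + 0.25·8.7 = 8.212.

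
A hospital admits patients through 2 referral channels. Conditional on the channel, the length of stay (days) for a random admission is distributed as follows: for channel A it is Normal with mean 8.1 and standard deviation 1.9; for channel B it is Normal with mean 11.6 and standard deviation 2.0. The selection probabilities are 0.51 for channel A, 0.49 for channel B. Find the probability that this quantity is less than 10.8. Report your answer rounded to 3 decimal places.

0.639

Conditional on each channel, P(X < 10.8): A: 0.922349; B: 0.344578.
By total probability, P(X < 10.8) = 0.51·0.922349 + 0.49·0.344578 = 0.639241.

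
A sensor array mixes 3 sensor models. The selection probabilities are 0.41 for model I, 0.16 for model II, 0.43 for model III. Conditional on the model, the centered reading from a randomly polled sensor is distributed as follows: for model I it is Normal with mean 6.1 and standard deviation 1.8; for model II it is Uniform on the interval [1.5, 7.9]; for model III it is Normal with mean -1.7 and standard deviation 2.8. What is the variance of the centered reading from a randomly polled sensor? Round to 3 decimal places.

18.918

Per component, I: μ=6.1, E[X²]=40.45; II: μ=4.7, E[X²]=25.5033; III: μ=-1.7, E[X²]=10.73.
E[X] = 0.41·6.1 + 0.16·4.7 + 0.43·-1.7 = 2.522.
E[X²] = 0.41·40.45 + 0.16·25.5033 + 0.43·10.73 = 25.2789.
Var(X) = E[X²] − (E[X])² = 25.2789 − 6.36048 = 18.9184.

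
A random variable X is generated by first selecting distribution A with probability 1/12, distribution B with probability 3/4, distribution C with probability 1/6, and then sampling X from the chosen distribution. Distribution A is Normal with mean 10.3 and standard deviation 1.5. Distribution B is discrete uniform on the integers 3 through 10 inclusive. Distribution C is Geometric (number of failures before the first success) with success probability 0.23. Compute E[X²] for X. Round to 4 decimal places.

For each component E[X²] = Var + (mean)², giving A: 108.34; B: 47.5; C: 25.7637.
Overall E[X²] = 0.0833333·108.34 + 0.75·47.5 + 0.166667·25.7637 = 48.9473.

48.9473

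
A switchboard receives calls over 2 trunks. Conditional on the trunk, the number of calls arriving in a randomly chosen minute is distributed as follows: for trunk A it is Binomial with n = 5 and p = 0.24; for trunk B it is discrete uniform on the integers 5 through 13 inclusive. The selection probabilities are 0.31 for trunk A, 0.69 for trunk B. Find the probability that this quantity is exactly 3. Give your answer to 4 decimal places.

Conditional on each trunk, P(X = 3): A: 0.0798474; B: 0.
By total probability, P(X = 3) = 0.31·0.0798474 + 0.69·0 = 0.0247527.

0.0248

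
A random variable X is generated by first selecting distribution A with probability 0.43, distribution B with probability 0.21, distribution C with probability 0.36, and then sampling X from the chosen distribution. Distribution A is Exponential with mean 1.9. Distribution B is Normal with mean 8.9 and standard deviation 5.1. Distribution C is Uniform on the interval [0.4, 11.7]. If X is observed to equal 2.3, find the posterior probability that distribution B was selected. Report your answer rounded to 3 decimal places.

Likelihoods f(2.3 | ·): A: 0.156863; B: 0.033859; C: 0.0884956.
Posterior ∝ prior × likelihood. Numerator for B: 0.21·0.033859 = 0.0071104.
Normalizing constant: 0.43·0.156863 + 0.21·0.033859 + 0.36·0.0884956 = 0.10642.
P(B | observation) = 0.0071104 / 0.10642 = 0.0668145.

0.067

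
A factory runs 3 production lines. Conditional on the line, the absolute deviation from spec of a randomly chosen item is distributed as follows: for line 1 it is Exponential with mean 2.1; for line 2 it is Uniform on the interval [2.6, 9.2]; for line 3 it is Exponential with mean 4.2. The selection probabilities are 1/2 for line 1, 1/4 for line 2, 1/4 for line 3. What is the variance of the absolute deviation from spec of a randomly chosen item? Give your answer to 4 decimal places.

Per component, 1: μ=2.1, E[X²]=8.82; 2: μ=5.9, E[X²]=38.44; 3: μ=4.2, E[X²]=35.28.
E[X] = 0.5·2.1 + 0.25·5.9 + 0.25·4.2 = 3.575.
E[X²] = 0.5·8.82 + 0.25·38.44 + 0.25·35.28 = 22.84.
Var(X) = E[X²] − (E[X])² = 22.84 − 12.7806 = 10.0594.

10.0594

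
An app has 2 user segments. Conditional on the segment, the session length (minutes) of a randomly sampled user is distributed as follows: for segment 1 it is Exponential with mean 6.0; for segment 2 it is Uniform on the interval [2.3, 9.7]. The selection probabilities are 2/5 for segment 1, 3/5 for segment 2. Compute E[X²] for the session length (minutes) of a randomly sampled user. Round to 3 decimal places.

53.138

For each component E[X²] = Var + (mean)², giving 1: 72; 2: 40.5633.
Overall E[X²] = 0.4·72 + 0.6·40.5633 = 53.138.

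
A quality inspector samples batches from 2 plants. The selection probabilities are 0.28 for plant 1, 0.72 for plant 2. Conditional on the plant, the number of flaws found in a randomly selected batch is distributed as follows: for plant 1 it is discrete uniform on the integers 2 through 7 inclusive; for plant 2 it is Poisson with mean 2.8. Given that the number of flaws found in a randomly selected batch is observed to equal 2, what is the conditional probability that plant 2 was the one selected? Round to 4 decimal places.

0.7862

Likelihoods P(X=2 | ·): 1: 0.166667; 2: 0.238375.
Posterior ∝ prior × likelihood. Numerator for 2: 0.72·0.238375 = 0.17163.
Normalizing constant: 0.28·0.166667 + 0.72·0.238375 = 0.218297.
P(2 | observation) = 0.17163 / 0.218297 = 0.786224.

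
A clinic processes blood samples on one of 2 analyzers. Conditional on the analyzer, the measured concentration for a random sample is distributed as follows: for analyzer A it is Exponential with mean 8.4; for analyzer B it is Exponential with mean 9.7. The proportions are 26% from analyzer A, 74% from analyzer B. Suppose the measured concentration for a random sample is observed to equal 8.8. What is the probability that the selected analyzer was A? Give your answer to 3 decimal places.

0.261

Likelihoods f(8.8 | ·): A: 0.0417586; B: 0.041613.
Posterior ∝ prior × likelihood. Numerator for A: 0.26·0.0417586 = 0.0108572.
Normalizing constant: 0.26·0.0417586 + 0.74·0.041613 = 0.0416509.
P(A | observation) = 0.0108572 / 0.0416509 = 0.260672.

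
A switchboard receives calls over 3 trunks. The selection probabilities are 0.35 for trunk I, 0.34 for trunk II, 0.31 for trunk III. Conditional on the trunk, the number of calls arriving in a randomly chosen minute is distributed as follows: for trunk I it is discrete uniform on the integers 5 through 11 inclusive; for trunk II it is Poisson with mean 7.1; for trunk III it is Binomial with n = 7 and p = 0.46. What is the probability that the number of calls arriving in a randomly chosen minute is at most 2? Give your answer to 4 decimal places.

Conditional on each trunk, P(X ≤ 2): I: 0; II: 0.0274801; III: 0.297263.
By total probability, P(X ≤ 2) = 0.35·0 + 0.34·0.0274801 + 0.31·0.297263 = 0.101495.

0.1015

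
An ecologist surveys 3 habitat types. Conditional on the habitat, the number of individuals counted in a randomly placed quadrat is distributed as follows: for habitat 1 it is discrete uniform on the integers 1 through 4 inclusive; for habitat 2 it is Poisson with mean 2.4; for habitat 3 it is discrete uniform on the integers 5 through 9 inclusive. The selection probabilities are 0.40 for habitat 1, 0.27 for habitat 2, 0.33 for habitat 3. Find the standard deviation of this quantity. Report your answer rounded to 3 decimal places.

2.523

Per component, 1: μ=2.5, E[X²]=7.5; 2: μ=2.4, E[X²]=8.16; 3: μ=7, E[X²]=51.
E[X] = 0.4·2.5 + 0.27·2.4 + 0.33·7 = 3.958.
E[X²] = 0.4·7.5 + 0.27·8.16 + 0.33·51 = 22.0332.
Var(X) = E[X²] − (E[X])² = 22.0332 − 15.6658 = 6.36744.
SD(X) = √6.36744 = 2.52338.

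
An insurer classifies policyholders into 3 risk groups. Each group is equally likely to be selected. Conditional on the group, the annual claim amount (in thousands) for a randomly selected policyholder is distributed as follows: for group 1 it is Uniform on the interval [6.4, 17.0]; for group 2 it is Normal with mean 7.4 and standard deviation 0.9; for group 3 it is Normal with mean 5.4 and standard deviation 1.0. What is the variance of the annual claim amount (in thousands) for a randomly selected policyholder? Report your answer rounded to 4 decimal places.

10.6333

Per component, 1: μ=11.7, E[X²]=146.253; 2: μ=7.4, E[X²]=55.57; 3: μ=5.4, E[X²]=30.16.
E[X] = 0.333333·11.7 + 0.333333·7.4 + 0.333333·5.4 = 8.16667.
E[X²] = 0.333333·146.253 + 0.333333·55.57 + 0.333333·30.16 = 77.3278.
Var(X) = E[X²] − (E[X])² = 77.3278 − 66.6944 = 10.6333.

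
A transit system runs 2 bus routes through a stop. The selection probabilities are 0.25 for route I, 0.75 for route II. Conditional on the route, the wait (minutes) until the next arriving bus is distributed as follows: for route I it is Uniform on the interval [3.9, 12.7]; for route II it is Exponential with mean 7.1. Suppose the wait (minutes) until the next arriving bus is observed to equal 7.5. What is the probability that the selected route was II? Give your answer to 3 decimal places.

0.564

Likelihoods f(7.5 | ·): I: 0.113636; II: 0.0489756.
Posterior ∝ prior × likelihood. Numerator for II: 0.75·0.0489756 = 0.0367317.
Normalizing constant: 0.25·0.113636 + 0.75·0.0489756 = 0.0651408.
P(II | observation) = 0.0367317 / 0.0651408 = 0.563882.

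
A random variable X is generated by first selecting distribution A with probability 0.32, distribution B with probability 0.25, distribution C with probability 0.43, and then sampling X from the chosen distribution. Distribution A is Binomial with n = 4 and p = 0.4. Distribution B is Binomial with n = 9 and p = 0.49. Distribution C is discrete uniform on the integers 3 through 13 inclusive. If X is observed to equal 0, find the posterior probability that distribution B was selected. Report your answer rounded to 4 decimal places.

0.0139

Likelihoods P(X=0 | ·): A: 0.1296; B: 0.00233417; C: 0.
Posterior ∝ prior × likelihood. Numerator for B: 0.25·0.00233417 = 0.000583541.
Normalizing constant: 0.32·0.1296 + 0.25·0.00233417 + 0.43·0 = 0.0420555.
P(B | observation) = 0.000583541 / 0.0420555 = 0.0138755.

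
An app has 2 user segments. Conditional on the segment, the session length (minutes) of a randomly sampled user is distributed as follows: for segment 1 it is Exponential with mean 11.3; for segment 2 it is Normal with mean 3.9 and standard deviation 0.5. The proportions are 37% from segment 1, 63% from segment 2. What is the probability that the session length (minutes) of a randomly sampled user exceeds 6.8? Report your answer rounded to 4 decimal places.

0.2027

Conditional on each segment, P(X > 6.8): 1: 0.547841; 2: 3.31575e-09.
By total probability, P(X > 6.8) = 0.37·0.547841 + 0.63·3.31575e-09 = 0.202701.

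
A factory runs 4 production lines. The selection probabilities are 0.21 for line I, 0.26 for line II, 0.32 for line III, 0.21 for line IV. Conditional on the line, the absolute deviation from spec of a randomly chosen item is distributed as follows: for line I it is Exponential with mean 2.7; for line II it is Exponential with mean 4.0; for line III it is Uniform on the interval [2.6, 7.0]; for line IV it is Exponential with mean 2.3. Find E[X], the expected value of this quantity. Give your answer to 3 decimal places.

3.626

Component means — I: 2.7; II: 4; III: 4.8; IV: 2.3.
E[X] = 0.21·2.7 + 0.26·4 + 0.32·4.8 + 0.21·2.3 = 3.626.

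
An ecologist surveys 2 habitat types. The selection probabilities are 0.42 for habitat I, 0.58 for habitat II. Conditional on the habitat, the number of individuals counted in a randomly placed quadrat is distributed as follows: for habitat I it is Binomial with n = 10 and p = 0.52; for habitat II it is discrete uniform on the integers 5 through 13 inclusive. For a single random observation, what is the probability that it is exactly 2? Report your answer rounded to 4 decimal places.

Conditional on each habitat, P(X = 2): I: 0.0342885; II: 0.
By total probability, P(X = 2) = 0.42·0.0342885 + 0.58·0 = 0.0144012.

0.0144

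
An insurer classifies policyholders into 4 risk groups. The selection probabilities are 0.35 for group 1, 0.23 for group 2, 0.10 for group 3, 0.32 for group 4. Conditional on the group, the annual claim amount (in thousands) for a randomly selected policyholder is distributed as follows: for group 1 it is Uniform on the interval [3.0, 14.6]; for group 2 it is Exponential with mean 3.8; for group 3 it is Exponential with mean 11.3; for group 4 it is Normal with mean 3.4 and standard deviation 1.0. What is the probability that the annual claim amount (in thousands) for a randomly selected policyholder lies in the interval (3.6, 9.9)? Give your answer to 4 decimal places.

0.4280

Conditional on each group, P(3.6 < X < 9.9): 1: 0.543103; 2: 0.313876; 3: 0.310777; 4: 0.42074.
By total probability, P(3.6 < X < 9.9) = 0.35·0.543103 + 0.23·0.313876 + 0.1·0.310777 + 0.32·0.42074 = 0.427992.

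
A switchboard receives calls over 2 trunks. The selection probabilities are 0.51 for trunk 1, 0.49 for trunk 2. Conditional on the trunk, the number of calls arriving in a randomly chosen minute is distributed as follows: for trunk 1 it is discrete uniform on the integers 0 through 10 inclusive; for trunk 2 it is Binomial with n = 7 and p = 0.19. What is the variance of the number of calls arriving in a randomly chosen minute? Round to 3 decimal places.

8.994

Per component, 1: μ=5, E[X²]=35; 2: μ=1.33, E[X²]=2.8462.
E[X] = 0.51·5 + 0.49·1.33 = 3.2017.
E[X²] = 0.51·35 + 0.49·2.8462 = 19.2446.
Var(X) = E[X²] − (E[X])² = 19.2446 − 10.2509 = 8.99376.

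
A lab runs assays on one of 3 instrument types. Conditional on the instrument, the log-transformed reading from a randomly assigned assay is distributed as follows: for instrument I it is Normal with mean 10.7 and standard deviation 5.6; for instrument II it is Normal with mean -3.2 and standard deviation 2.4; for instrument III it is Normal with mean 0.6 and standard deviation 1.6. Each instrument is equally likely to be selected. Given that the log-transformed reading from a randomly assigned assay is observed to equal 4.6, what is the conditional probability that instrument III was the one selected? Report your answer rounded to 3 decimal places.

Likelihoods f(4.6 | ·): I: 0.0393611; II: 0.000845437; III: 0.0109552.
Posterior ∝ prior × likelihood. Numerator for III: 0.333333·0.0109552 = 0.00365173.
Normalizing constant: 0.333333·0.0393611 + 0.333333·0.000845437 + 0.333333·0.0109552 = 0.0170539.
P(III | observation) = 0.00365173 / 0.0170539 = 0.214129.

0.214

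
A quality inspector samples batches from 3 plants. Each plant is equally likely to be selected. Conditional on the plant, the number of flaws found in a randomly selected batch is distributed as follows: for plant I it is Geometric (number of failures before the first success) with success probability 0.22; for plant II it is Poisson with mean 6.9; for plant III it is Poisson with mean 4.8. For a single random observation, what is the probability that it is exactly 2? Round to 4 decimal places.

0.0842

Conditional on each plant, P(X = 2): I: 0.133848; II: 0.0239903; III: 0.0948067.
By total probability, P(X = 2) = 0.333333·0.133848 + 0.333333·0.0239903 + 0.333333·0.0948067 = 0.084215.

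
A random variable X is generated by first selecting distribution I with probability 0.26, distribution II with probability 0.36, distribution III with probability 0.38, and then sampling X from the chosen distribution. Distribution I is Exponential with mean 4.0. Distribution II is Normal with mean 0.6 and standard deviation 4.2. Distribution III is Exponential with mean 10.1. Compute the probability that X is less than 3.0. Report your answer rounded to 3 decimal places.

0.493

Conditional on each component, P(X < 3.0): I: 0.527633; II: 0.716145; III: 0.256978.
By total probability, P(X < 3.0) = 0.26·0.527633 + 0.36·0.716145 + 0.38·0.256978 = 0.492649.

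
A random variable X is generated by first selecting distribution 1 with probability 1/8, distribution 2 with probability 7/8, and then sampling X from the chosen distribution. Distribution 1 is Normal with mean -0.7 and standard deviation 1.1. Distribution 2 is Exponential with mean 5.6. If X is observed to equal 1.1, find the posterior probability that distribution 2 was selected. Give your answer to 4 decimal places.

0.9153

Likelihoods f(1.1 | ·): 1: 0.0950748; 2: 0.146725.
Posterior ∝ prior × likelihood. Numerator for 2: 0.875·0.146725 = 0.128384.
Normalizing constant: 0.125·0.0950748 + 0.875·0.146725 = 0.140269.
P(2 | observation) = 0.128384 / 0.140269 = 0.915274.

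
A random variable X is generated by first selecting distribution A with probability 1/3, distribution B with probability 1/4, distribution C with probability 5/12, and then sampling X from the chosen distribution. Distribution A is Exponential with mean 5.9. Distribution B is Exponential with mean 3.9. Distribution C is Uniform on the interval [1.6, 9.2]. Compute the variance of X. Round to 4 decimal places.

18.0138

Per component, A: μ=5.9, E[X²]=69.62; B: μ=3.9, E[X²]=30.42; C: μ=5.4, E[X²]=33.9733.
E[X] = 0.333333·5.9 + 0.25·3.9 + 0.416667·5.4 = 5.19167.
E[X²] = 0.333333·69.62 + 0.25·30.42 + 0.416667·33.9733 = 44.9672.
Var(X) = E[X²] − (E[X])² = 44.9672 − 26.9534 = 18.0138.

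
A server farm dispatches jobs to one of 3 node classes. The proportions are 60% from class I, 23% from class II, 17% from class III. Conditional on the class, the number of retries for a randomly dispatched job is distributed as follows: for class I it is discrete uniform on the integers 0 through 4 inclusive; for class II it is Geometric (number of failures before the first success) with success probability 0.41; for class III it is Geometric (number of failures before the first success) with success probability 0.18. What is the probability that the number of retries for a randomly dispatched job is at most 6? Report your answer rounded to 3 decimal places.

Conditional on each class, P(X ≤ 6): I: 1; II: 0.975113; III: 0.750715.
By total probability, P(X ≤ 6) = 0.6·1 + 0.23·0.975113 + 0.17·0.750715 = 0.951898.

0.952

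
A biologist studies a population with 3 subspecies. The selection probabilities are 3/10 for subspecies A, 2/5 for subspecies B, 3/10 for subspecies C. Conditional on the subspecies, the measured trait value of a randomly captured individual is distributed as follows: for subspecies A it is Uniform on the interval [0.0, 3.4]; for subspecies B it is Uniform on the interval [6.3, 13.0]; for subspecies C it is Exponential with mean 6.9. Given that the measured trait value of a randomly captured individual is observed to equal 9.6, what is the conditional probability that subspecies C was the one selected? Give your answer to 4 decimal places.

Likelihoods f(9.6 | ·): A: 0; B: 0.149254; C: 0.0360508.
Posterior ∝ prior × likelihood. Numerator for C: 0.3·0.0360508 = 0.0108152.
Normalizing constant: 0.3·0 + 0.4·0.149254 + 0.3·0.0360508 = 0.0705167.
P(C | observation) = 0.0108152 / 0.0705167 = 0.153371.

0.1534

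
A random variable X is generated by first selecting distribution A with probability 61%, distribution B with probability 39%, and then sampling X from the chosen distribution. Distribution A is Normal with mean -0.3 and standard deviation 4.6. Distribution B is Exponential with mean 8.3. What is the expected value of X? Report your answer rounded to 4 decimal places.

3.0540

Component means — A: -0.3; B: 8.3.
E[X] = 0.61·-0.3 + 0.39·8.3 = 3.054.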